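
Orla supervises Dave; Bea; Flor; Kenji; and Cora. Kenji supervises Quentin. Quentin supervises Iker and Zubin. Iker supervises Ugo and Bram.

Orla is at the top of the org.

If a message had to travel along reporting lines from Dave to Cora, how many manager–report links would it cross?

Dave is 1 level below Orla, and Cora is 1 level below Orla (their lowest common manager). The shortest path runs up from Dave to Orla and back down to Cora: 1 + 1 = 2 links.

2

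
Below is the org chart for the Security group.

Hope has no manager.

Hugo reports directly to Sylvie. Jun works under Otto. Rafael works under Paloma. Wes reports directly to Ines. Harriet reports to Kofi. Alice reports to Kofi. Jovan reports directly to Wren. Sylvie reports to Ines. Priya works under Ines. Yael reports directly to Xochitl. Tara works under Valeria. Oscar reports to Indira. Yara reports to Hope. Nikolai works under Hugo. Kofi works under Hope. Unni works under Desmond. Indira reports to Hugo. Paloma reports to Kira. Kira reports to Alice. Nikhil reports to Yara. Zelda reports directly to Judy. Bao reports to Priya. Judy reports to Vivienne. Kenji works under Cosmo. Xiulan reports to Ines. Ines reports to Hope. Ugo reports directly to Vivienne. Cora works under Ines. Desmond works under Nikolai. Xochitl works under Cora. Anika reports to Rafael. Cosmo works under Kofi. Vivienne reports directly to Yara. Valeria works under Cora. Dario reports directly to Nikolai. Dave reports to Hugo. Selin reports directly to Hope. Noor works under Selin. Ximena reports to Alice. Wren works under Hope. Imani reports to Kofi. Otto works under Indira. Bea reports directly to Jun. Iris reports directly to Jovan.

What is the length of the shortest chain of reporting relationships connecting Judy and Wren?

Judy is 3 levels below Hope, and Wren is 1 level below Hope (their lowest common manager). The shortest path runs up from Judy to Hope and back down to Wren: 3 + 1 = 4 links.

4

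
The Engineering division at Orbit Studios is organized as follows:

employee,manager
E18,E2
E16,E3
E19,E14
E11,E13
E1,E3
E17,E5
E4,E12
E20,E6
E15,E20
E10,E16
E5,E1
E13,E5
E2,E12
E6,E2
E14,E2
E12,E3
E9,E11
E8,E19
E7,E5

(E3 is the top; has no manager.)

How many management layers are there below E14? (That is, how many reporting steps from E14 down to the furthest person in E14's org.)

The longest chain under E14 runs E14 → E19 → E8, which is 2 levels below E14.

2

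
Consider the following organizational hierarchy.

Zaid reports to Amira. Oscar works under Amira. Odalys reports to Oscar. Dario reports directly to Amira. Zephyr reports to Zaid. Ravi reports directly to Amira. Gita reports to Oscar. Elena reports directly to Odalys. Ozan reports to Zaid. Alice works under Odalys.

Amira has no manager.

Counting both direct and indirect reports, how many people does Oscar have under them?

4

Oscar directly manages Odalys, Gita. Under Odalys: Alice, Elena (2). Gita has no reports. So Oscar's organization is 2 direct reports plus everyone under them: 3 + 1 = 4.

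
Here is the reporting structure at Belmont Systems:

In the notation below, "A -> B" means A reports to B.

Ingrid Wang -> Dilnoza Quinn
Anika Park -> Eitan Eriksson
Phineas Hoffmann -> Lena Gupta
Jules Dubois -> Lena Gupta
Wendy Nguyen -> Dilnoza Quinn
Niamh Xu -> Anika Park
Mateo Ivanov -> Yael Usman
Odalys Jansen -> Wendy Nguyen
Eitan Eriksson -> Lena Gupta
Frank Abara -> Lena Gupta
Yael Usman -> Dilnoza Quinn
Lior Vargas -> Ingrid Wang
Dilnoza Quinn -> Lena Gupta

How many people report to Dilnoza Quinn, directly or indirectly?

Dilnoza Quinn directly manages Wendy Nguyen, Yael Usman, Ingrid Wang. Under Wendy Nguyen: Odalys Jansen (1). Under Yael Usman: Mateo Ivanov (1). Under Ingrid Wang: Lior Vargas (1). So Dilnoza Quinn's organization is 3 direct reports plus everyone under them: 2 + 2 + 2 = 6.

6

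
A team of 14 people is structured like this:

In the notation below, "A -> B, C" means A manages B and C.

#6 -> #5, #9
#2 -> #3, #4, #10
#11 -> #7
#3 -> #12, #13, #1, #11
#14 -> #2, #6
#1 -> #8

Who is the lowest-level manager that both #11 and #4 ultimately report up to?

#2

#11's chain of managers is #3, #2, #14. #4's chain of managers is #2, #14. The first manager that appears in both chains is #2.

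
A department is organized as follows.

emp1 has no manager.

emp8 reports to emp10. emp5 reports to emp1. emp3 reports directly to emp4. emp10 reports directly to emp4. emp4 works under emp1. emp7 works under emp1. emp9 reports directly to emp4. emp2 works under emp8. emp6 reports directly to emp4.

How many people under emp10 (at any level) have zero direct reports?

The only person in emp10's organization with no one reporting to them is emp2. That is 1.

1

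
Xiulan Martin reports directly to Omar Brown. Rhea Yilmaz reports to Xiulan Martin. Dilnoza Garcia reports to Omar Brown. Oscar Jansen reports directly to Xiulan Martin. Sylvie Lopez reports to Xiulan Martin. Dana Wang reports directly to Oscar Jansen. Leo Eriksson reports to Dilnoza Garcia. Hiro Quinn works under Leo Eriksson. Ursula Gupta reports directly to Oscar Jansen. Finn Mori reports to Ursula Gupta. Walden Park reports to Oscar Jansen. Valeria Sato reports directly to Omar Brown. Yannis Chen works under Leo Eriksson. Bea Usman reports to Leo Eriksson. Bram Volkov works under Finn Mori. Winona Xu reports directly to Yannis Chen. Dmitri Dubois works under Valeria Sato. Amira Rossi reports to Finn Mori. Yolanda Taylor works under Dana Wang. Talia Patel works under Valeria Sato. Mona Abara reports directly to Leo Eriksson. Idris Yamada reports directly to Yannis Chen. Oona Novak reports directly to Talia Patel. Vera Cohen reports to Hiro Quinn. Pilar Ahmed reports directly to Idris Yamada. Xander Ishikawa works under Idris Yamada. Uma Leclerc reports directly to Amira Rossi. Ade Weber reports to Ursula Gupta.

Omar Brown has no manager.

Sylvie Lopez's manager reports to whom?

Sylvie Lopez reports to Xiulan Martin, and Xiulan Martin reports to Omar Brown. So Sylvie Lopez's skip-level manager is Omar Brown.

Omar Brown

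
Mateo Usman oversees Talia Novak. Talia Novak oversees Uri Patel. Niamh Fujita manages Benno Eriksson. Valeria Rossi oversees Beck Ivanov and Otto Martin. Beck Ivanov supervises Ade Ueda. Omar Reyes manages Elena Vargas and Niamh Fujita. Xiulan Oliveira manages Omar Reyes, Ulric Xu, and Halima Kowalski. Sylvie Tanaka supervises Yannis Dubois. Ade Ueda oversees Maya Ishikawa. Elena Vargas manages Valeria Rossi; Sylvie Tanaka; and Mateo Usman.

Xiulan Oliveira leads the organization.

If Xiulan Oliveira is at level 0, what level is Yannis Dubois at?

4

Chain from Yannis Dubois up to Xiulan Oliveira: Yannis Dubois → Sylvie Tanaka → Elena Vargas → Omar Reyes → Xiulan Oliveira. That is 4 steps up, so Yannis Dubois is 4 levels below Xiulan Oliveira.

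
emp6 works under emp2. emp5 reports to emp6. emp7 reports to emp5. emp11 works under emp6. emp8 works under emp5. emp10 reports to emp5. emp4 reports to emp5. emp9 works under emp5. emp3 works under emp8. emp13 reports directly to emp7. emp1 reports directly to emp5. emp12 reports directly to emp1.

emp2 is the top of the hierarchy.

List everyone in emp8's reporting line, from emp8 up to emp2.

emp8 reports to emp5. emp5 reports to emp6. emp6 reports to emp2. emp2 is at the top.

emp8 -> emp5 -> emp6 -> emp2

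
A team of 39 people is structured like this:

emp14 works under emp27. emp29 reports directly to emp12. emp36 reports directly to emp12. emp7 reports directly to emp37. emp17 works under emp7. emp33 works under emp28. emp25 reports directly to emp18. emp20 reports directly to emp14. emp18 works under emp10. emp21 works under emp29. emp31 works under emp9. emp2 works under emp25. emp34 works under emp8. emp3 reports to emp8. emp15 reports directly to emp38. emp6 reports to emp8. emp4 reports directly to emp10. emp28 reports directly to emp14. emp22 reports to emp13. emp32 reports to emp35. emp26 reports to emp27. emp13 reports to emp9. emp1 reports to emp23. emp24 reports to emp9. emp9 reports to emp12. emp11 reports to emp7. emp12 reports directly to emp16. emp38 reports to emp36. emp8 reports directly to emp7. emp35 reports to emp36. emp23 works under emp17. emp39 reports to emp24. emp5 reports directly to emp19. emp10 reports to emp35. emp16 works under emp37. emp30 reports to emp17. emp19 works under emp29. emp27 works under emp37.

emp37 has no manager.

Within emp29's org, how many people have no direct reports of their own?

2

The people in emp29's organization with no one reporting to them are emp21, emp5. That is 2.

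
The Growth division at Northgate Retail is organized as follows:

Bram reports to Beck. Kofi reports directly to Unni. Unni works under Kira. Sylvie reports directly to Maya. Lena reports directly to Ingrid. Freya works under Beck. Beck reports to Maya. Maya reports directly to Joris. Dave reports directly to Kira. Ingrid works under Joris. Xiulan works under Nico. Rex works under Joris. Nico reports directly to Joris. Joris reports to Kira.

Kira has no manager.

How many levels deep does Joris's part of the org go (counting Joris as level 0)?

The longest chain under Joris runs Joris → Maya → Beck → Bram, which is 3 levels below Joris.

3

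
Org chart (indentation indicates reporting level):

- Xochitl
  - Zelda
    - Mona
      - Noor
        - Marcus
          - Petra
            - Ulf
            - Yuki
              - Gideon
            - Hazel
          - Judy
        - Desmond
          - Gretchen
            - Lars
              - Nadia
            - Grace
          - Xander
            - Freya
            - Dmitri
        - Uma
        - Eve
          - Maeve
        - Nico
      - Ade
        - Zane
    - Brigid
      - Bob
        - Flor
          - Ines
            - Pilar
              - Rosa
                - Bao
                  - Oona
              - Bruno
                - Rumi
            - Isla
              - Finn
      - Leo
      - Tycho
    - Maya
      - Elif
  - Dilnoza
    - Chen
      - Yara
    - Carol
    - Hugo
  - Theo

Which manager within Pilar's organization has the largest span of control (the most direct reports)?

Pilar

Direct-report counts within Pilar's organization: Pilar has 2; Bruno has 1; Rosa has 1; Bao has 1. The largest is 2, held by Pilar.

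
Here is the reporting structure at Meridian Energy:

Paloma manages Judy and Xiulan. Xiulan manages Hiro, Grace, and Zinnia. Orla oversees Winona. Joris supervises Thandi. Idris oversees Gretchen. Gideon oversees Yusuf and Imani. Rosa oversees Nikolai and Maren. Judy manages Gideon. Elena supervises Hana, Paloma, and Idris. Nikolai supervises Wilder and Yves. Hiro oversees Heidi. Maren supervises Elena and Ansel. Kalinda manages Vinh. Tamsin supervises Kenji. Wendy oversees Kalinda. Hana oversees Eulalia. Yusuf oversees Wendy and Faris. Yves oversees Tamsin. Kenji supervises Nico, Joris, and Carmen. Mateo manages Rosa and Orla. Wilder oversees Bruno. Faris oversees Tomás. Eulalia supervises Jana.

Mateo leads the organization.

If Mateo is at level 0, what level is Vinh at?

10

Chain from Vinh up to Mateo: Vinh → Kalinda → Wendy → Yusuf → Gideon → Judy → Paloma → Elena → Maren → Rosa → Mateo. That is 10 steps up, so Vinh is 10 levels below Mateo.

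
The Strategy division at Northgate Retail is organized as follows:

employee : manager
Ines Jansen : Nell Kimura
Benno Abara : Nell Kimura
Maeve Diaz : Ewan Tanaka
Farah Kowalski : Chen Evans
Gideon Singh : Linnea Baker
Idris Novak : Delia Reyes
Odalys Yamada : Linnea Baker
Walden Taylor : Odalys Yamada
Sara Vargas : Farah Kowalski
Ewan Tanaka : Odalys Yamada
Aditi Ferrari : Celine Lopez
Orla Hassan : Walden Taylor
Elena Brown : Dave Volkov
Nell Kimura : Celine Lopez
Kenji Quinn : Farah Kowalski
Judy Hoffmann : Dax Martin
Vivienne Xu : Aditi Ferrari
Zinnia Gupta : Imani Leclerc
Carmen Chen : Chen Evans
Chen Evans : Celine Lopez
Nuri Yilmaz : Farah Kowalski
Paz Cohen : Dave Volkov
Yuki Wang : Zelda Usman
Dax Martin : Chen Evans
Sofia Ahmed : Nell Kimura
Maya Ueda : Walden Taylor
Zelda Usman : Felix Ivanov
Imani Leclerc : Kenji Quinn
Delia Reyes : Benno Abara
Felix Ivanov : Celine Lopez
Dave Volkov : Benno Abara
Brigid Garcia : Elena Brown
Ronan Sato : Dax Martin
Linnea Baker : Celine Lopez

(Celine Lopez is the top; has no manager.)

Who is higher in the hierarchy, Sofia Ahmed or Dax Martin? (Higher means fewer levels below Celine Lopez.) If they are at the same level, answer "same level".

same level

Both Sofia Ahmed and Dax Martin are 2 levels below Celine Lopez.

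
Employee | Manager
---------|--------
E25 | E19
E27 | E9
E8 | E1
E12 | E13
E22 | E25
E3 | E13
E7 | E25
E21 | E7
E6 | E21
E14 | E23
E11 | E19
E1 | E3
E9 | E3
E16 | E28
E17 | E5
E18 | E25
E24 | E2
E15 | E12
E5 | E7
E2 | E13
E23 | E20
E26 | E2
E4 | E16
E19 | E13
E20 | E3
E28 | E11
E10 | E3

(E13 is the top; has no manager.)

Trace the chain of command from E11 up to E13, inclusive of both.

E11 -> E19 -> E13

E11 reports to E19. E19 reports to E13. E13 is at the top.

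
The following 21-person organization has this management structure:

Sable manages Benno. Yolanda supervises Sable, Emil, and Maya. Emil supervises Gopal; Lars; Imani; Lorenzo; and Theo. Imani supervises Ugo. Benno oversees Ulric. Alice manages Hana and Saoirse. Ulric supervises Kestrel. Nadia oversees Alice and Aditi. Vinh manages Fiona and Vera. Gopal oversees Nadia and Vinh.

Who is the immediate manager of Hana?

Alice

Hana reports directly to Alice.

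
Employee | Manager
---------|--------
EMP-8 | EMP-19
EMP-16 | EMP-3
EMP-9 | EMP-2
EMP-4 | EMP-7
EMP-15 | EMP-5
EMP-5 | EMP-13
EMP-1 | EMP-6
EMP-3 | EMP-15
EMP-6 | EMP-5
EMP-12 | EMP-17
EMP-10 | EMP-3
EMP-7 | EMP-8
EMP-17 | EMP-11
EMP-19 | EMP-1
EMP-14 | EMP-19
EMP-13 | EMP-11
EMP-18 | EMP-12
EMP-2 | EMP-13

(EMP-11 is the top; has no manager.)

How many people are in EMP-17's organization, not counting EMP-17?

2

EMP-17 directly manages EMP-12. Under EMP-12: EMP-18 (1). That's 2 in total.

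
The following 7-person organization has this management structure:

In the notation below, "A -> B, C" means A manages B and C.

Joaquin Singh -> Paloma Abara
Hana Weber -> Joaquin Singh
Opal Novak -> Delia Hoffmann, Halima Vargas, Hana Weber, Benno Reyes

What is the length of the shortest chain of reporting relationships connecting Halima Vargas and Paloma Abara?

Halima Vargas is 1 level below Opal Novak, and Paloma Abara is 3 levels below Opal Novak (their lowest common manager). The shortest path runs up from Halima Vargas to Opal Novak and back down to Paloma Abara: 1 + 3 = 4 links.

4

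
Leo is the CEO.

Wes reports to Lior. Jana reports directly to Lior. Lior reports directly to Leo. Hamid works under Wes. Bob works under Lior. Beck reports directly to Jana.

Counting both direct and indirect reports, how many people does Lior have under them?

Lior directly manages Wes, Jana, Bob. Under Wes: Hamid (1). Under Jana: Beck (1). Bob has no reports. So Lior's organization is 3 direct reports plus everyone under them: 2 + 2 + 1 = 5.

5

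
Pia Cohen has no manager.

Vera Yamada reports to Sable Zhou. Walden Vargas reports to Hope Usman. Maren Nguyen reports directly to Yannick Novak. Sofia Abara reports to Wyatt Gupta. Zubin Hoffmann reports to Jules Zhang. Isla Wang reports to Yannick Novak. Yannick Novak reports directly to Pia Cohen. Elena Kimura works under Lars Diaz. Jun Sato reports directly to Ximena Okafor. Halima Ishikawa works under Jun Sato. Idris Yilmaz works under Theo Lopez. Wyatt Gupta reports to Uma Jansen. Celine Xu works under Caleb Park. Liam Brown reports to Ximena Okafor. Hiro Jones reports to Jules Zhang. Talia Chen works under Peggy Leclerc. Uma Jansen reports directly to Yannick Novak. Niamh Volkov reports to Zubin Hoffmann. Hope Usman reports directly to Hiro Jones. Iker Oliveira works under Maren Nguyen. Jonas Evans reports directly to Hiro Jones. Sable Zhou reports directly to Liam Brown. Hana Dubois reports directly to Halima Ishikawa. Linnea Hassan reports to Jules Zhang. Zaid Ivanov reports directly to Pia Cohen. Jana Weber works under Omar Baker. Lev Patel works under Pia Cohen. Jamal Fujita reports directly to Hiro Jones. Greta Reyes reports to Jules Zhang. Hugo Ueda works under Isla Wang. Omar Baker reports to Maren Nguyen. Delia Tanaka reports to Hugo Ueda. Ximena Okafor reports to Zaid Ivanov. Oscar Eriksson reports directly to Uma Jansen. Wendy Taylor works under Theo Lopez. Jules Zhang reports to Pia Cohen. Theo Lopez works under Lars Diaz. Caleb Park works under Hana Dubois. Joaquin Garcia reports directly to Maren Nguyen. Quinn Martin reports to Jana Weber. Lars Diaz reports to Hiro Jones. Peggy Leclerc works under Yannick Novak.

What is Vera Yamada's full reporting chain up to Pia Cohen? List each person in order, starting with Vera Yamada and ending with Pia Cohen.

Vera Yamada -> Sable Zhou -> Liam Brown -> Ximena Okafor -> Zaid Ivanov -> Pia Cohen

Vera Yamada reports to Sable Zhou. Sable Zhou reports to Liam Brown. Liam Brown reports to Ximena Okafor. Ximena Okafor reports to Zaid Ivanov. Zaid Ivanov reports to Pia Cohen. Pia Cohen is at the top.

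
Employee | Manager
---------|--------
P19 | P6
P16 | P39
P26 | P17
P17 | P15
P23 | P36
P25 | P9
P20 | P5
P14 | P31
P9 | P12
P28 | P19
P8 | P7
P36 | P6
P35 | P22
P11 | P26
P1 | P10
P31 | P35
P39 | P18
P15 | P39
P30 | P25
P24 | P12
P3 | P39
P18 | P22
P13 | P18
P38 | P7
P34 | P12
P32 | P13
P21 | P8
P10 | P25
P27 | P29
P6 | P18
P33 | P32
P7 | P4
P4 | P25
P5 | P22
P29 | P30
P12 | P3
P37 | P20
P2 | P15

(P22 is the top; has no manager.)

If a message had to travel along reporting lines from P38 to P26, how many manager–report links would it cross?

10

P38 is 7 levels below P39, and P26 is 3 levels below P39 (their lowest common manager). The shortest path runs up from P38 to P39 and back down to P26: 7 + 3 = 10 links.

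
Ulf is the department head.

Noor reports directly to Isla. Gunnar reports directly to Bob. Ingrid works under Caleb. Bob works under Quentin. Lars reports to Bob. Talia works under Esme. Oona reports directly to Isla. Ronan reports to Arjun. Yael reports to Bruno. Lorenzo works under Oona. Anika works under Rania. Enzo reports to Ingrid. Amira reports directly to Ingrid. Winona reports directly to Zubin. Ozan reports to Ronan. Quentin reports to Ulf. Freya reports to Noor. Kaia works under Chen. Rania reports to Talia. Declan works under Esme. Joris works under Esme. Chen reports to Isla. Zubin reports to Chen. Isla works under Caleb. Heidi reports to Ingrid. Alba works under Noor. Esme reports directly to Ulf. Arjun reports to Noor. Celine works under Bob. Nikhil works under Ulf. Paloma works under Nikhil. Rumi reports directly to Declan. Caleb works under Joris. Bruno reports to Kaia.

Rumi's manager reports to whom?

Rumi reports to Declan, and Declan reports to Esme. So Rumi's skip-level manager is Esme.

Esme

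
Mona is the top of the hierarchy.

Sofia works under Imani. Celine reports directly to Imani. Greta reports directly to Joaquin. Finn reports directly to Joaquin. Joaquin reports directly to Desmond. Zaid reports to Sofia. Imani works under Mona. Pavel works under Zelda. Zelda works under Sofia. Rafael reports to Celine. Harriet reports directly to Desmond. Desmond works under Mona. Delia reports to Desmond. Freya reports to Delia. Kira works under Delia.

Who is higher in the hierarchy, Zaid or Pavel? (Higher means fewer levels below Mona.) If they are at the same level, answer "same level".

Zaid is 3 levels below Mona; Pavel is 4. Zaid is higher.

Zaid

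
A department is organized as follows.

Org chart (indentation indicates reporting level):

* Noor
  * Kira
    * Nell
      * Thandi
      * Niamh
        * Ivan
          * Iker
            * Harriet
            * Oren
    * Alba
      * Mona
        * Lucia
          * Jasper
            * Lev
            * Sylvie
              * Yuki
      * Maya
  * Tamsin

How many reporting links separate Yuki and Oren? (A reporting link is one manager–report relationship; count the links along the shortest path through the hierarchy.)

11

Yuki is 6 levels below Kira, and Oren is 5 levels below Kira (their lowest common manager). The shortest path runs up from Yuki to Kira and back down to Oren: 6 + 5 = 11 links.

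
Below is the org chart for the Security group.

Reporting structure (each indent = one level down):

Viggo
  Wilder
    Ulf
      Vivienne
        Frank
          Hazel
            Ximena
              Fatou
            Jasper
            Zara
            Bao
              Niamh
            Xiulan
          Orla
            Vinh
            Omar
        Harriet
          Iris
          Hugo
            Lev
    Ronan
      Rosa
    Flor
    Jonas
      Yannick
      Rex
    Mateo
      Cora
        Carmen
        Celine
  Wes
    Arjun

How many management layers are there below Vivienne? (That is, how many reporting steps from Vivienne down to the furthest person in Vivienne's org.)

The longest chain under Vivienne runs Vivienne → Frank → Hazel → Bao → Niamh, which is 4 levels below Vivienne.

4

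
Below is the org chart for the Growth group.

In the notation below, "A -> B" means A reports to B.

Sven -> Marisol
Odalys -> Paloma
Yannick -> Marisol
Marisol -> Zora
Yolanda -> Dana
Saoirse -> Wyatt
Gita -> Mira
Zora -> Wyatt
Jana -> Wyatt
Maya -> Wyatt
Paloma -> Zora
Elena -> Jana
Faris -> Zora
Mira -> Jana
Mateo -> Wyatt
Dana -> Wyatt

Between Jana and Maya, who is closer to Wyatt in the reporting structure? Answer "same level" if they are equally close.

same level

Both Jana and Maya are 1 level below Wyatt.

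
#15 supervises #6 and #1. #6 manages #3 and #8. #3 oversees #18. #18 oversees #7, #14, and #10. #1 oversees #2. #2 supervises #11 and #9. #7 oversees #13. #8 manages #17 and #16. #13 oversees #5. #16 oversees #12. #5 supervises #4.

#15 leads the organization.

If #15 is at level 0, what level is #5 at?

Chain from #5 up to #15: #5 → #13 → #7 → #18 → #3 → #6 → #15. That is 6 steps up, so #5 is 6 levels below #15.

6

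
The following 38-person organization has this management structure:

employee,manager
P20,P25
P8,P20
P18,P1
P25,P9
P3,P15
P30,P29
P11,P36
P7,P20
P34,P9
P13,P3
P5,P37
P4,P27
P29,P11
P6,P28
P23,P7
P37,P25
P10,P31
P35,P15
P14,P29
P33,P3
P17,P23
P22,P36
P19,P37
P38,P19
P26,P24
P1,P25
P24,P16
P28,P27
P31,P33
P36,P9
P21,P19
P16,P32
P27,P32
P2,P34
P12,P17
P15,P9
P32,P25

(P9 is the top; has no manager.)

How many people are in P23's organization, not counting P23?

P23 directly manages P17. Under P17: P12 (1). That's 2 in total.

2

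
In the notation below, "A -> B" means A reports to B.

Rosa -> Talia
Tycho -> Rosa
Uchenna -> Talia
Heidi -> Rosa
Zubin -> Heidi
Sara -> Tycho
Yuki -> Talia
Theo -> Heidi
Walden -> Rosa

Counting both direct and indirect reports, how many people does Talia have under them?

9

Talia directly manages Rosa, Uchenna, Yuki. Under Rosa: Walden, Heidi, Theo, Zubin, Tycho, Sara (6). Uchenna has no reports. Yuki has no reports. So Talia's organization is 3 direct reports plus everyone under them: 7 + 1 + 1 = 9.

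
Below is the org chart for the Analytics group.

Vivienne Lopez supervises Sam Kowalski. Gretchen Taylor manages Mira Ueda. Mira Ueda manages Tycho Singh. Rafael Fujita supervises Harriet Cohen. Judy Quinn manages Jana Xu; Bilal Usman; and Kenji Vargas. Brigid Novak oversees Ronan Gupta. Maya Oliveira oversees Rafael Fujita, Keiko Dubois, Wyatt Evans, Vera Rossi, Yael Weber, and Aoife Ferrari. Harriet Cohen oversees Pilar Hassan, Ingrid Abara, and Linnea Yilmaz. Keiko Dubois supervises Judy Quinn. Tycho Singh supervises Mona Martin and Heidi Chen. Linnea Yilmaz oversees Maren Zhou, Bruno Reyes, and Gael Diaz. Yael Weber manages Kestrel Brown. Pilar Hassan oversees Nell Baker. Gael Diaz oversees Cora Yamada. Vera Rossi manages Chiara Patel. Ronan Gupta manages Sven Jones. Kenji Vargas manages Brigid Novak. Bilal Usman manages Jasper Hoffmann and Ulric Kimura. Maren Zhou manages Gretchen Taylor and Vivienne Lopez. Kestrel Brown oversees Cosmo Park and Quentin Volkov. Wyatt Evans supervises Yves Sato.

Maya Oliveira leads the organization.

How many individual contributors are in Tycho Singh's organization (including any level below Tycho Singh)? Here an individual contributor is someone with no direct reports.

The people in Tycho Singh's organization with no one reporting to them are Heidi Chen, Mona Martin. That is 2.

2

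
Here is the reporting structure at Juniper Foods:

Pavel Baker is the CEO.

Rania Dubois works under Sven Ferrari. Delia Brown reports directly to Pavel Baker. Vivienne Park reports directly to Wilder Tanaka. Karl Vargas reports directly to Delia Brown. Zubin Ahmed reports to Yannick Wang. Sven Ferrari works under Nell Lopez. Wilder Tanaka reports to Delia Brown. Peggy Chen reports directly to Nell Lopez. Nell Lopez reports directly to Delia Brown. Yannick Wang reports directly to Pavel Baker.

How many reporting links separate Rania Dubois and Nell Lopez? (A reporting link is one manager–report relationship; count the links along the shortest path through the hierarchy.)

2

Rania Dubois is in Nell Lopez's organization: the chain from Rania Dubois up to Nell Lopez is Rania Dubois → Sven Ferrari → Nell Lopez, which is 2 links.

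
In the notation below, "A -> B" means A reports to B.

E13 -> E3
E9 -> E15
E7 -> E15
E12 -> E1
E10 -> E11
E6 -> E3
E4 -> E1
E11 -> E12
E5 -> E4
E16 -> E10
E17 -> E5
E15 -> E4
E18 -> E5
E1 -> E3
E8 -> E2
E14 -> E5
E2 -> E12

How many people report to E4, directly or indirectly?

7

E4 directly manages E5, E15. Under E5: E17, E18, E14 (3). Under E15: E7, E9 (2). So E4's organization is 2 direct reports plus everyone under them: 4 + 3 = 7.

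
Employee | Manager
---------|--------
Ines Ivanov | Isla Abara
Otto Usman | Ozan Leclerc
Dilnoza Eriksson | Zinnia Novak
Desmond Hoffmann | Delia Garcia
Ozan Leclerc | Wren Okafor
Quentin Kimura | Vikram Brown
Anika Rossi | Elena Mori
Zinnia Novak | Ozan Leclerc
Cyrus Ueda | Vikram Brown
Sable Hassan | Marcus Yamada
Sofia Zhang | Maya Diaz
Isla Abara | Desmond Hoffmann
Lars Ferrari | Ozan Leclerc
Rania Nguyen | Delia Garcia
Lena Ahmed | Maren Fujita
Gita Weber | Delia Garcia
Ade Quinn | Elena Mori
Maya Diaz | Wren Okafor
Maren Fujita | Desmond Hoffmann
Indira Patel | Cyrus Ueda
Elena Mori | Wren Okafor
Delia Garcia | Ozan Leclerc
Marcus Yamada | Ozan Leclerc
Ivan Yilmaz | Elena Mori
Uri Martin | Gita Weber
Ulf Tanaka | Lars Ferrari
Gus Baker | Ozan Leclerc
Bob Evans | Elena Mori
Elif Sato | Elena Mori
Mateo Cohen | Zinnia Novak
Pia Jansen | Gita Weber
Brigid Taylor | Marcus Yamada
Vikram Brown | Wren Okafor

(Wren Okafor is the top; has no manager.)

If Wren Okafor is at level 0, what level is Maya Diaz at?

1

Chain from Maya Diaz up to Wren Okafor: Maya Diaz → Wren Okafor. That is 1 step up, so Maya Diaz is 1 level below Wren Okafor.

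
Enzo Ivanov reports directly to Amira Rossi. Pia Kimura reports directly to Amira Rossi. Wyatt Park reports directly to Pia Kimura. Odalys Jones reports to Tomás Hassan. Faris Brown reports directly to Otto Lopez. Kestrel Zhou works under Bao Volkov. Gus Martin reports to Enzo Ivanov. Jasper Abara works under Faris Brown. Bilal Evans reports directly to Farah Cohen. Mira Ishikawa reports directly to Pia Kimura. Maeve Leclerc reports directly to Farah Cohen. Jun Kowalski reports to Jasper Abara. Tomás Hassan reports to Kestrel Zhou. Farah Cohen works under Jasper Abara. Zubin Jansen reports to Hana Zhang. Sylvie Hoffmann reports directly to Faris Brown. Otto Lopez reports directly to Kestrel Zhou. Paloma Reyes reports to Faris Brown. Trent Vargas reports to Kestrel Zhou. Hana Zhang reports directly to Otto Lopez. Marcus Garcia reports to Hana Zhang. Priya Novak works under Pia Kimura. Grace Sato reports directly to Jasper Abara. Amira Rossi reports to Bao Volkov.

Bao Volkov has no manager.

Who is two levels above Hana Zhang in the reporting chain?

Hana Zhang reports to Otto Lopez, and Otto Lopez reports to Kestrel Zhou. So Hana Zhang's skip-level manager is Kestrel Zhou.

Kestrel Zhou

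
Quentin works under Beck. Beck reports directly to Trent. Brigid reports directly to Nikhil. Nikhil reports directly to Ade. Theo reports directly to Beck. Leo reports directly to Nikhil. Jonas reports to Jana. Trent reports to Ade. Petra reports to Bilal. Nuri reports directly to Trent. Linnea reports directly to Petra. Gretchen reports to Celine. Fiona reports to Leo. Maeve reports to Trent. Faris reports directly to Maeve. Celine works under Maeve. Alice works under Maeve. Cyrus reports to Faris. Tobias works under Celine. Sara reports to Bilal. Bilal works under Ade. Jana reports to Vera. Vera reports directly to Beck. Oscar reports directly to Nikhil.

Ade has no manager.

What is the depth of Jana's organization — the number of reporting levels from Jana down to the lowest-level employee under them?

1

The longest chain under Jana runs Jana → Jonas, which is 1 level below Jana.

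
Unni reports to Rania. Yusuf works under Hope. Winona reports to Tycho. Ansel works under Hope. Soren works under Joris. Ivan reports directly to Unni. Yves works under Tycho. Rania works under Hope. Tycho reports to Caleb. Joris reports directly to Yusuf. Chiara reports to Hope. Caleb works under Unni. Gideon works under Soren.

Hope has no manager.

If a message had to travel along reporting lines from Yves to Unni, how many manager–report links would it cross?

3

Yves is in Unni's organization: the chain from Yves up to Unni is Yves → Tycho → Caleb → Unni, which is 3 links.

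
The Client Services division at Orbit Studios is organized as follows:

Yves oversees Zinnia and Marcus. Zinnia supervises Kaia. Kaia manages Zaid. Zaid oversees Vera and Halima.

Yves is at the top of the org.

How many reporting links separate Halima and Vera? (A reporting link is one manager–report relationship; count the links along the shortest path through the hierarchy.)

Halima is 1 level below Zaid, and Vera is 1 level below Zaid (their lowest common manager). The shortest path runs up from Halima to Zaid and back down to Vera: 1 + 1 = 2 links.

2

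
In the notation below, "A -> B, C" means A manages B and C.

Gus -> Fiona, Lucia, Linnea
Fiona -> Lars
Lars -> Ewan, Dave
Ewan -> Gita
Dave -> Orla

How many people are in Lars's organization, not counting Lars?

Lars directly manages Ewan, Dave. Under Ewan: Gita (1). Under Dave: Orla (1). So Lars's organization is 2 direct reports plus everyone under them: 2 + 2 = 4.

4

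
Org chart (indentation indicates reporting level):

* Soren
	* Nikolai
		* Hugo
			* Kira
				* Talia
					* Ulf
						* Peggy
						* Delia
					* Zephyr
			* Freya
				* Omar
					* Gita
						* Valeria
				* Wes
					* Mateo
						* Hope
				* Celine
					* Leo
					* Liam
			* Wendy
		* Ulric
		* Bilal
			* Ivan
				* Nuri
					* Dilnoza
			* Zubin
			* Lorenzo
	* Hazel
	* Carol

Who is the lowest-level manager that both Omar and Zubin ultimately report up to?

Omar's chain of managers is Freya, Hugo, Nikolai, Soren. Zubin's chain of managers is Bilal, Nikolai, Soren. The first manager that appears in both chains is Nikolai.

Nikolai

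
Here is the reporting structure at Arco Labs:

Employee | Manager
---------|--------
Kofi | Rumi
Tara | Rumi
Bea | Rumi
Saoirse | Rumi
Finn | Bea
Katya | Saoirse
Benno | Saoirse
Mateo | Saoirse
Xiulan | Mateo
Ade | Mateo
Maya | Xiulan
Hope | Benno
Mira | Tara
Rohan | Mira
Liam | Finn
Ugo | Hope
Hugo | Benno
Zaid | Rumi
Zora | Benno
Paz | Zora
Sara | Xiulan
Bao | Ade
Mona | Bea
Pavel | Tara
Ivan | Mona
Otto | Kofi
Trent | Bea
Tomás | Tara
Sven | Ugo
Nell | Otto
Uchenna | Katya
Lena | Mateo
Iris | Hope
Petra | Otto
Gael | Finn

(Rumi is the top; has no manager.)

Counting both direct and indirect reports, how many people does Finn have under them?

2

Finn directly manages Liam, Gael. Liam has no reports. Gael has no reports. So Finn's organization is 2 direct reports plus everyone under them: 1 + 1 = 2.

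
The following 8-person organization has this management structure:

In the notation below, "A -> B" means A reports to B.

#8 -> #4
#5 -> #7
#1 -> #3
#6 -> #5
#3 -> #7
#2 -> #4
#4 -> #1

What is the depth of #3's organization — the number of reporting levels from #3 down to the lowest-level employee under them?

The longest chain under #3 runs #3 → #1 → #4 → #2, which is 3 levels below #3.

3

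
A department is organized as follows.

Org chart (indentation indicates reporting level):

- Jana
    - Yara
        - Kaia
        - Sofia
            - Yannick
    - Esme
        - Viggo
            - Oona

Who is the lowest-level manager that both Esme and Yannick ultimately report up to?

Jana

Esme's chain of managers is Jana. Yannick's chain of managers is Sofia, Yara, Jana. The first manager that appears in both chains is Jana.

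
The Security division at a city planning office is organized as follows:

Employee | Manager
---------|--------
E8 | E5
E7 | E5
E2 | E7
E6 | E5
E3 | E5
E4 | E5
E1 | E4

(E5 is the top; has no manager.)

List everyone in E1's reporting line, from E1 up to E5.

E1 -> E4 -> E5

E1 reports to E4. E4 reports to E5. E5 is at the top.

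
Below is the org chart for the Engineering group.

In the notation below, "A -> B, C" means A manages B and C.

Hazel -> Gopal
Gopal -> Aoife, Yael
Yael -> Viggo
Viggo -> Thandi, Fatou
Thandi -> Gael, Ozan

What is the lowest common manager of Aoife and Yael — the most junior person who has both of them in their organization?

Aoife's chain of managers is Gopal, Hazel. Yael's chain of managers is Gopal, Hazel. The first manager that appears in both chains is Gopal.

Gopal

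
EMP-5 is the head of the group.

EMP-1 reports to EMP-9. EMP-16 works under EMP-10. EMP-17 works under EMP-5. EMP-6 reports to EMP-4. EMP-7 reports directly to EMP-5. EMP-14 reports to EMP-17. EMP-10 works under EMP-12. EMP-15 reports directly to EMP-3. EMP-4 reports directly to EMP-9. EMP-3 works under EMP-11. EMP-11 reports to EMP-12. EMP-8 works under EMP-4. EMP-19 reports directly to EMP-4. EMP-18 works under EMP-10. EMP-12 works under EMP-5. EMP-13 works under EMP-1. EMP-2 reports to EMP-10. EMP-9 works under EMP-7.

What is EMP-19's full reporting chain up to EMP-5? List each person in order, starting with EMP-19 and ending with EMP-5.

EMP-19 reports to EMP-4. EMP-4 reports to EMP-9. EMP-9 reports to EMP-7. EMP-7 reports to EMP-5. EMP-5 is at the top.

EMP-19 -> EMP-4 -> EMP-9 -> EMP-7 -> EMP-5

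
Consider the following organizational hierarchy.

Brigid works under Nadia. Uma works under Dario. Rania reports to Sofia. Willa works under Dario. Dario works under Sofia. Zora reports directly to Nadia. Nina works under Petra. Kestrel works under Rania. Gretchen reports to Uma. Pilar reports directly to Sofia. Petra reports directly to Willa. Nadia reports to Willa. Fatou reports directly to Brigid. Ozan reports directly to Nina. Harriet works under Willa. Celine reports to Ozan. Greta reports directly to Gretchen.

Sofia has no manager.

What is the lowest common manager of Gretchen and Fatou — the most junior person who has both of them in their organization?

Gretchen's chain of managers is Uma, Dario, Sofia. Fatou's chain of managers is Brigid, Nadia, Willa, Dario, Sofia. The first manager that appears in both chains is Dario.

Dario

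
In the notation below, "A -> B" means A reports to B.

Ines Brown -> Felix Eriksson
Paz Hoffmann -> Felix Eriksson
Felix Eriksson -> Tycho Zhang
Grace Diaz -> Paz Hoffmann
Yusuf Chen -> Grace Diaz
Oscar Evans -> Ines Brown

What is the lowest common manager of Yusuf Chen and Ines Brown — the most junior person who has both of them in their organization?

Yusuf Chen's chain of managers is Grace Diaz, Paz Hoffmann, Felix Eriksson, Tycho Zhang. Ines Brown's chain of managers is Felix Eriksson, Tycho Zhang. The first manager that appears in both chains is Felix Eriksson.

Felix Eriksson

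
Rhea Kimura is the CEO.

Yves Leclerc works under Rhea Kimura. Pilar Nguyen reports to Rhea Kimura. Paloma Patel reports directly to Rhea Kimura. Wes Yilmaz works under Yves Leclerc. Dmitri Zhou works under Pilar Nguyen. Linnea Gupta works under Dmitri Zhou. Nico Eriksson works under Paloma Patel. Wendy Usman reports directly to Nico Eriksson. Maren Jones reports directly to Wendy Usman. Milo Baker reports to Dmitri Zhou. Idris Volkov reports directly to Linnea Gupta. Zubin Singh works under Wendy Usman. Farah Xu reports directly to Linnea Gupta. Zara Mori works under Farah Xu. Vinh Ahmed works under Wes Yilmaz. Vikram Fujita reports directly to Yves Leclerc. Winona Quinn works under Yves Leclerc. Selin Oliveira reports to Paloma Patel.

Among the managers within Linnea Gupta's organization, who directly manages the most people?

Direct-report counts within Linnea Gupta's organization: Linnea Gupta has 2; Farah Xu has 1. The largest is 2, held by Linnea Gupta.

Linnea Gupta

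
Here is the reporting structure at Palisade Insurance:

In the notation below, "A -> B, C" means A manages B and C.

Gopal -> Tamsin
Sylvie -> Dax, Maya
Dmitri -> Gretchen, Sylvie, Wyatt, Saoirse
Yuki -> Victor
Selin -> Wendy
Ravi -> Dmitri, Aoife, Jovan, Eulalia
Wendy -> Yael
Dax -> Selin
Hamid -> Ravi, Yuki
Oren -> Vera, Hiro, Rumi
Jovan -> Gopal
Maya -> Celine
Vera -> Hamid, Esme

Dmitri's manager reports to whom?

Hamid

Dmitri reports to Ravi, and Ravi reports to Hamid. So Dmitri's skip-level manager is Hamid.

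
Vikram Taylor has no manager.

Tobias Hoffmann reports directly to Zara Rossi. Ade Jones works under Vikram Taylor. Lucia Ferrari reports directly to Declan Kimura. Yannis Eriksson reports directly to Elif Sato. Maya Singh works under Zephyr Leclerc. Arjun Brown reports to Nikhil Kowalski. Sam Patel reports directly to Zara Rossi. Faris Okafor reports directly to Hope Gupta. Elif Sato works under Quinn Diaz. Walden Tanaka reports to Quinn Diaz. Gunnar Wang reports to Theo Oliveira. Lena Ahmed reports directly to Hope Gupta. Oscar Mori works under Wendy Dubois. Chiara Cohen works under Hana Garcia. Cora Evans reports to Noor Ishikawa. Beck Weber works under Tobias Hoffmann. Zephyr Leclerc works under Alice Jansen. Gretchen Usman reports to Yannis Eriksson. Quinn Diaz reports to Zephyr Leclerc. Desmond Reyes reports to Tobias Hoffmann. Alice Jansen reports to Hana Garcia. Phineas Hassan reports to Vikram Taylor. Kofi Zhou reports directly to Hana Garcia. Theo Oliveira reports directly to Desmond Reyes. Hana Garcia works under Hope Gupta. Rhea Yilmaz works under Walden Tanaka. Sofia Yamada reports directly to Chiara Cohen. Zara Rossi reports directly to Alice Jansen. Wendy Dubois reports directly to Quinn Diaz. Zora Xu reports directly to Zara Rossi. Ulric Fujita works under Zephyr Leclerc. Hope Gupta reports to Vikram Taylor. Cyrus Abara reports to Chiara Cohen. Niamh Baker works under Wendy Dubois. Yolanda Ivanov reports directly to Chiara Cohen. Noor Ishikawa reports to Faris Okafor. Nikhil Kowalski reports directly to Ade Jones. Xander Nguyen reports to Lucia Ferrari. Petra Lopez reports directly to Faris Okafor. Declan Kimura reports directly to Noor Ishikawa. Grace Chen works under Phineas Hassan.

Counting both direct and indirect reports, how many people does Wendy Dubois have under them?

Wendy Dubois directly manages Niamh Baker, Oscar Mori. Niamh Baker has no reports. Oscar Mori has no reports. So Wendy Dubois's organization is 2 direct reports plus everyone under them: 1 + 1 = 2.

2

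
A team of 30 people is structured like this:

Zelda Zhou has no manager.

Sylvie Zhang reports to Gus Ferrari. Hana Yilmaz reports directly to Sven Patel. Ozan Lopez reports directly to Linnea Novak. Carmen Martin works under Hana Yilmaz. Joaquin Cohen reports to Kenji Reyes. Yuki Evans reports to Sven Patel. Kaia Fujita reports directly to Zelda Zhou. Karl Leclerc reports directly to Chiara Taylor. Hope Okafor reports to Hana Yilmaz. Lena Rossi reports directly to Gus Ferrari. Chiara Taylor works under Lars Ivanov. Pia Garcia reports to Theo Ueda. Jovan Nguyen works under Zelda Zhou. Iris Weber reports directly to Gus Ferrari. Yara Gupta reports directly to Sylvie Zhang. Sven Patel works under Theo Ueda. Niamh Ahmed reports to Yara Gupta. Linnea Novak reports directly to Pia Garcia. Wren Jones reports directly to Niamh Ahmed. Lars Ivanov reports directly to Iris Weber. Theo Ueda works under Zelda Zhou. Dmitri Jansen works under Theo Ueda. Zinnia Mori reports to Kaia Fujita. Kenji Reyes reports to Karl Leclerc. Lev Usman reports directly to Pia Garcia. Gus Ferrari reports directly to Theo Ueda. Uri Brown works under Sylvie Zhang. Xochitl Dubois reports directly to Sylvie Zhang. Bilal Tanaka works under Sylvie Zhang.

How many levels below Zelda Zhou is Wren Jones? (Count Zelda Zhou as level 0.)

6

Chain from Wren Jones up to Zelda Zhou: Wren Jones → Niamh Ahmed → Yara Gupta → Sylvie Zhang → Gus Ferrari → Theo Ueda → Zelda Zhou. That is 6 steps up, so Wren Jones is 6 levels below Zelda Zhou.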